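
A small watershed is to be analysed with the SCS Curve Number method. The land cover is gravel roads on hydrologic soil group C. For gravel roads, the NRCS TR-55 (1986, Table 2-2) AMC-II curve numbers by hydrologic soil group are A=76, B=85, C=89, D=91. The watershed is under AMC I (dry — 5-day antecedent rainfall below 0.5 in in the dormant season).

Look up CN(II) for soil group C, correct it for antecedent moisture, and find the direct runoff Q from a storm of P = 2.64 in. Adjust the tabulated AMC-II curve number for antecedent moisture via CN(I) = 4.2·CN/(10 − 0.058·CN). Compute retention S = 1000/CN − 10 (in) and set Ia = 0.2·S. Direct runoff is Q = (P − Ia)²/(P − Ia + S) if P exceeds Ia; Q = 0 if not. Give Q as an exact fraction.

Q = 417635878/495612075 in ≈ 0.843 in

NRCS table: gravel roads, soil group C → CN(II) = 89
Adjust CN=89 to AMC I: 4.2·89/(10 − 0.058·89) → (1869/5) ÷ (2419/500) = 186900/2419 ≈ 77.263
Max retention: S = 1000/(186900/2419) − 10 = 5500/1869 in (≈ 2.943 in)
Ia = 0.2·(5500/1869) = 1100/1869 in ≈ 0.589 in
Since P=2.640 > Ia=0.589: effective rainfall P−Ia = 95854/46725 in
Runoff Q = (P−Ia)²/(P−Ia+S) = (2.051)²/(2.051+2.943) = 417635878/495612075 ≈ 0.843 in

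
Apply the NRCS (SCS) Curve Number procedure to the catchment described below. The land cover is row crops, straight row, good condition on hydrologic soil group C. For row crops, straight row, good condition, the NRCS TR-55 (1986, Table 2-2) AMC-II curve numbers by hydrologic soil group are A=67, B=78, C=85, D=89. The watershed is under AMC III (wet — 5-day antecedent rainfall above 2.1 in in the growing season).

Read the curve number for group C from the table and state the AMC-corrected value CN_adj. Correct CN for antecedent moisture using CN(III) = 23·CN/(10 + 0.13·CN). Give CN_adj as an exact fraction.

NRCS table: row crops, straight row, good condition, soil group C → CN(II) = 85
CN(III) from CN(II)=85: (23·85)/(10 + 0.13·85) = 39100/421 ≈ 92.874

CN_adj = 39100/421 ≈ 92.874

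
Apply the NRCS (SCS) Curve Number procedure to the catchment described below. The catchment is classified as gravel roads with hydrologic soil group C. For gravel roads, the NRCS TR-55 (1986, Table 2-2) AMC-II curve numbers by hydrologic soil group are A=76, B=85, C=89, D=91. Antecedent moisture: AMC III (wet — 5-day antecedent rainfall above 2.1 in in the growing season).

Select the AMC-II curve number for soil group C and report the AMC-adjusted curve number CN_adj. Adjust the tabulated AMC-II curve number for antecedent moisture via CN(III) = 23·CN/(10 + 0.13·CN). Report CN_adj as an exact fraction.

NRCS table: gravel roads, soil group C → CN(II) = 89
CN(III) from CN(II)=89: (23·89)/(10 + 0.13·89) = 204700/2157 ≈ 94.900

CN_adj = 204700/2157 ≈ 94.900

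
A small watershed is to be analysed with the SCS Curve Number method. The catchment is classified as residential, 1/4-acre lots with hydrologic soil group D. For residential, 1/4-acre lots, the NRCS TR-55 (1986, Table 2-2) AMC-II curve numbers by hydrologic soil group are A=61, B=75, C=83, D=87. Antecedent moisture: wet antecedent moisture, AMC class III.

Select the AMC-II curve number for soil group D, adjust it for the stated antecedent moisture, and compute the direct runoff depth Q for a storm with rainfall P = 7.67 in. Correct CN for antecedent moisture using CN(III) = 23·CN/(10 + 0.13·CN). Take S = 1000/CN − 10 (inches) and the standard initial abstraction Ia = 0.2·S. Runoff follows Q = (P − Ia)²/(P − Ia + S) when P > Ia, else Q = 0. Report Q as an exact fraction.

NRCS table: residential, 1/4-acre lots, soil group D → CN(II) = 87
CN(III) from CN(II)=87: (23·87)/(10 + 0.13·87) = 200100/2131 ≈ 93.900
Max retention: S = 1000/(200100/2131) − 10 = 1300/2001 in (≈ 0.650 in)
Ia = 0.2S: 0.2·0.650 = 0.130 in (exactly 260/2001)
Excess rainfall: 7.670 − 0.130 = 7.540 in; P > Ia so Q > 0
Runoff Q = (P−Ia)²/(P−Ia+S) = (7.540)²/(7.540+0.650) = 175105989253/25224405900 ≈ 6.942 in

Q = 175105989253/25224405900 in ≈ 6.942 in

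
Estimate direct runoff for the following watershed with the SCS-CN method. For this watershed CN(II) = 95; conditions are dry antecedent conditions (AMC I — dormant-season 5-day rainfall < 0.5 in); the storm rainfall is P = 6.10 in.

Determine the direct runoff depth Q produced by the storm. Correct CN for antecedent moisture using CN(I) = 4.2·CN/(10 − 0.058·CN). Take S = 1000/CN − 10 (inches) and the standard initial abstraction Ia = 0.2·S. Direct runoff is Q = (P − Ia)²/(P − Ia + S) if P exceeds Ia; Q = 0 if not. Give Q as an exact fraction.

Adjust CN=95 to AMC I: 4.2·95/(10 − 0.058·95) → 399 ÷ (449/100) = 39900/449 ≈ 88.864
Retention S: 1000/CN − 10 with CN=88.864 → S = 500/399 ≈ 1.253 in
Ia = 0.2S: 0.2·1.253 = 0.251 in (exactly 100/399)
Since P=6.100 > Ia=0.251: effective rainfall P−Ia = 23339/3990 in
Q = (23339/3990)²/((23339/3990) + 500/399) = (544708921/15920100)/(28339/3990) = 544708921/113072610 in ≈ 4.817 in

Q = 544708921/113072610 in ≈ 4.817 in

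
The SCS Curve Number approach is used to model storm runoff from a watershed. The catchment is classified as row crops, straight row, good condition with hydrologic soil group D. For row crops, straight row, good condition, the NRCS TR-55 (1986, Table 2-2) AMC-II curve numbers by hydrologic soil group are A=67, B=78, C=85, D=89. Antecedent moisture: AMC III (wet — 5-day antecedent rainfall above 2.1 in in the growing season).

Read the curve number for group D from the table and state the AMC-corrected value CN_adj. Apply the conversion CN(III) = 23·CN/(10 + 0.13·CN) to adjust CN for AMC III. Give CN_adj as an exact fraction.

NRCS table: row crops, straight row, good condition, soil group D → CN(II) = 89
Adjust CN=89 to AMC III: 23·89/(10 + 0.13·89) → 2047 ÷ (2157/100) = 204700/2157 ≈ 94.900

CN_adj = 204700/2157 ≈ 94.900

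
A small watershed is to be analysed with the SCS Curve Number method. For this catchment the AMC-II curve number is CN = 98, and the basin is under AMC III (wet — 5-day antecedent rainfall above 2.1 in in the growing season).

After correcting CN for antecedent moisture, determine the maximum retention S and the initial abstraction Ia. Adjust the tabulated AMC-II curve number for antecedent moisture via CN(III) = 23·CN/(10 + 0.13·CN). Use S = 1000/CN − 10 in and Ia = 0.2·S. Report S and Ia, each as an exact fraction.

S = 100/1127 in ≈ 0.089 in; Ia = 20/1127 in ≈ 0.018 in

Wet (AMC III): CN(III) = 23·98/(10 + 0.13·98) = 2254/(1137/50) = 112700/1137 ≈ 99.120
S = 1000/(112700/1137) − 10 = 100/1127 in ≈ 0.089 in
Initial abstraction Ia = S/5 = (100/1127)/5 = 20/1127 ≈ 0.018 in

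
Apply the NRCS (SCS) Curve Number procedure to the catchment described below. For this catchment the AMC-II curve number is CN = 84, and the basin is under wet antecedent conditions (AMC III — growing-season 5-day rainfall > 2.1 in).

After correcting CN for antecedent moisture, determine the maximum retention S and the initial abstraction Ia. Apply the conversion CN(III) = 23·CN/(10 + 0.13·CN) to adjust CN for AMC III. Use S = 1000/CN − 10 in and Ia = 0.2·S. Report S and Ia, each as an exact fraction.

Wet (AMC III): CN(III) = 23·84/(10 + 0.13·84) = 1932/(523/25) = 48300/523 ≈ 92.352
S = 1000/(48300/523) − 10 = 400/483 in ≈ 0.828 in
Ia = 0.2S: 0.2·0.828 = 0.166 in (exactly 80/483)

S = 400/483 in ≈ 0.828 in; Ia = 80/483 in ≈ 0.166 in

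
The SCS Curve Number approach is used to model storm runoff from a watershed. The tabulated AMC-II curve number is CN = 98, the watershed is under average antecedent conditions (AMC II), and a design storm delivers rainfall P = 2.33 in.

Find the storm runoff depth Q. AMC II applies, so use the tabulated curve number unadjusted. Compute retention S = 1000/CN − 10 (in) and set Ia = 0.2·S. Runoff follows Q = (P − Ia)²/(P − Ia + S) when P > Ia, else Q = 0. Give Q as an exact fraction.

Q = 125821089/59863300 in ≈ 2.102 in

CN(II) = 98; AMC II needs no correction.
Retention S: 1000/CN − 10 with CN=98.000 → S = 10/49 ≈ 0.204 in
Ia = 0.2S: 0.2·0.204 = 0.041 in (exactly 2/49)
Excess rainfall: 2.330 − 0.041 = 2.289 in; P > Ia so Q > 0
Q = (11217/4900)²/((11217/4900) + 10/49) = (125821089/24010000)/(12217/4900) = 125821089/59863300 in ≈ 2.102 in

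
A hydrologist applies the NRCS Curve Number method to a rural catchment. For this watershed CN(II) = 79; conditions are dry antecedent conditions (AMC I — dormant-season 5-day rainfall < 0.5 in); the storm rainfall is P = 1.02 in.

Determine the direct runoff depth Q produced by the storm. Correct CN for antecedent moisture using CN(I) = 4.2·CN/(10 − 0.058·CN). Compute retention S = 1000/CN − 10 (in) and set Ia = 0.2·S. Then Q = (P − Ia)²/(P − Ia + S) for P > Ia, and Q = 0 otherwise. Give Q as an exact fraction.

Adjust CN=79 to AMC I: 4.2·79/(10 − 0.058·79) → (1659/5) ÷ (2709/500) = 7900/129 ≈ 61.240
S = 1000/(7900/129) − 10 = 500/79 in ≈ 6.329 in
Ia = 0.2·(500/79) = 100/79 in ≈ 1.266 in
P = 1.020 ≤ Ia = 1.266 in: entire storm abstracted, Q = 0.

Q = 0 in ≈ 0.000 in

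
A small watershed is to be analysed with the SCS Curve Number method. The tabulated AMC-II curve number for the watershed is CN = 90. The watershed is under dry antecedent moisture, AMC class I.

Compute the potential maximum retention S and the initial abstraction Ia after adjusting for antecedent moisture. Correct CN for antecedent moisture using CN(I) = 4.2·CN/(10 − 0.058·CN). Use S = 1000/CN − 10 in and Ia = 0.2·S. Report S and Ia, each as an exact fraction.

S = 500/189 in ≈ 2.646 in; Ia = 100/189 in ≈ 0.529 in

CN(I) from CN(II)=90: (4.2·90)/(10 − 0.058·90) = 18900/239 ≈ 79.079
Retention S: 1000/CN − 10 with CN=79.079 → S = 500/189 ≈ 2.646 in
Ia = 0.2S: 0.2·2.646 = 0.529 in (exactly 100/189)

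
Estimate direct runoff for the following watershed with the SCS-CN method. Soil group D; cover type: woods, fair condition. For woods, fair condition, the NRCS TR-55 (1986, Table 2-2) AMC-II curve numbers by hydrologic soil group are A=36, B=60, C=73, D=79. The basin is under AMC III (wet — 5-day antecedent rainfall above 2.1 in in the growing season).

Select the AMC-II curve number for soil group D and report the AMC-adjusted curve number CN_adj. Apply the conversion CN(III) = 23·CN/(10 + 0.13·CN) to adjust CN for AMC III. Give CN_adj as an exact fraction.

NRCS table: woods, fair condition, soil group D → CN(II) = 79
Wet (AMC III): CN(III) = 23·79/(10 + 0.13·79) = 1817/(2027/100) = 181700/2027 ≈ 89.640

CN_adj = 181700/2027 ≈ 89.640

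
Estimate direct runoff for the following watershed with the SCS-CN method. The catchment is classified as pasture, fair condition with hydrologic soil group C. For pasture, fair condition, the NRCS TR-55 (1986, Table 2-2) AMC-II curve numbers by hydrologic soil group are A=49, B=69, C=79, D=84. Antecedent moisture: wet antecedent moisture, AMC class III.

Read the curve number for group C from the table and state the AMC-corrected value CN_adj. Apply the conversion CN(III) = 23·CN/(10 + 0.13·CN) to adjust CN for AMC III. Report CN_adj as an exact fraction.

CN_adj = 181700/2027 ≈ 89.640

NRCS table: pasture, fair condition, soil group C → CN(II) = 79
CN(III) from CN(II)=79: (23·79)/(10 + 0.13·79) = 181700/2027 ≈ 89.640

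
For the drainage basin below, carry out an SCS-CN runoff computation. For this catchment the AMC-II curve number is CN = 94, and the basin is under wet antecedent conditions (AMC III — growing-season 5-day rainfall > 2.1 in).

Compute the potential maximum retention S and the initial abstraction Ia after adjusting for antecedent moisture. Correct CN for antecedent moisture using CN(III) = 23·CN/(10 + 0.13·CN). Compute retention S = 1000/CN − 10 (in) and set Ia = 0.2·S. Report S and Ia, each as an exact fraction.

Adjust CN=94 to AMC III: 23·94/(10 + 0.13·94) → 2162 ÷ (1111/50) = 108100/1111 ≈ 97.300
Max retention: S = 1000/(108100/1111) − 10 = 300/1081 in (≈ 0.278 in)
Ia = 0.2·(300/1081) = 60/1081 in ≈ 0.056 in

S = 300/1081 in ≈ 0.278 in; Ia = 60/1081 in ≈ 0.056 in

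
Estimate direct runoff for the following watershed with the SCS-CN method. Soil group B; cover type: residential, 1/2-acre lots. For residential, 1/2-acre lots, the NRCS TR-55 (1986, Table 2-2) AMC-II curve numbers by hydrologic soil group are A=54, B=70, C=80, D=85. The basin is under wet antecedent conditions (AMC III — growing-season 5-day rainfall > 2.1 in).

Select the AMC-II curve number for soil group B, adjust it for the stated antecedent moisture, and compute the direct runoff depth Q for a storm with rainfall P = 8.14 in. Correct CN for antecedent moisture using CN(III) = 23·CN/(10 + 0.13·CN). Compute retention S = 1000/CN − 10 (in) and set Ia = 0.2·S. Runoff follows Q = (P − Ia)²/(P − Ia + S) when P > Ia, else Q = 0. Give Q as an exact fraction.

NRCS table: residential, 1/2-acre lots, soil group B → CN(II) = 70
Adjust CN=70 to AMC III: 23·70/(10 + 0.13·70) → 1610 ÷ (191/10) = 16100/191 ≈ 84.293
Max retention: S = 1000/(16100/191) − 10 = 300/161 in (≈ 1.863 in)
Initial abstraction Ia = S/5 = (300/161)/5 = 60/161 ≈ 0.373 in
P − Ia = 8.140 − 0.373 = 62527/8050 ≈ 7.767 in (> 0, runoff occurs)
Q = (62527/8050)²/((62527/8050) + 300/161) = (3909625729/64802500)/(77527/8050) = 3909625729/624092350 in ≈ 6.264 in

Q = 3909625729/624092350 in ≈ 6.264 in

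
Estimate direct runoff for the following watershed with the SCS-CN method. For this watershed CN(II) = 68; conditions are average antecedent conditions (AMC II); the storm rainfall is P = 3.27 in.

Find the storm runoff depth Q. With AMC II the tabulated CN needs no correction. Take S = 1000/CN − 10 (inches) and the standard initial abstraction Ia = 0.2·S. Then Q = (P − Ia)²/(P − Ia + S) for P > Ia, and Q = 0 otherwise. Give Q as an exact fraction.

AMC II — tabulated CN = 68 applies directly.
Max retention: S = 1000/68 − 10 = 80/17 in (≈ 4.706 in)
Ia = 0.2·(80/17) = 16/17 in ≈ 0.941 in
P − Ia = 3.270 − 0.941 = 3959/1700 ≈ 2.329 in (> 0, runoff occurs)
Runoff Q = (P−Ia)²/(P−Ia+S) = (2.329)²/(2.329+4.706) = 15673681/20330300 ≈ 0.771 in

Q = 15673681/20330300 in ≈ 0.771 in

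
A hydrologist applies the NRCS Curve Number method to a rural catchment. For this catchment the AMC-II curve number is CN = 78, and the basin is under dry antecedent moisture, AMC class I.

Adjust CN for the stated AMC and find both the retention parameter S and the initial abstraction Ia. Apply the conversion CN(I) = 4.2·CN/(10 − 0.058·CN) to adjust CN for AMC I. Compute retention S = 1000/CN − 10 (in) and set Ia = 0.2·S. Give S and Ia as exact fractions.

S = 5500/819 in ≈ 6.716 in; Ia = 1100/819 in ≈ 1.343 in

Adjust CN=78 to AMC I: 4.2·78/(10 − 0.058·78) → (1638/5) ÷ (1369/250) = 81900/1369 ≈ 59.825
Max retention: S = 1000/(81900/1369) − 10 = 5500/819 in (≈ 6.716 in)
Initial abstraction Ia = S/5 = (5500/819)/5 = 1100/819 ≈ 1.343 in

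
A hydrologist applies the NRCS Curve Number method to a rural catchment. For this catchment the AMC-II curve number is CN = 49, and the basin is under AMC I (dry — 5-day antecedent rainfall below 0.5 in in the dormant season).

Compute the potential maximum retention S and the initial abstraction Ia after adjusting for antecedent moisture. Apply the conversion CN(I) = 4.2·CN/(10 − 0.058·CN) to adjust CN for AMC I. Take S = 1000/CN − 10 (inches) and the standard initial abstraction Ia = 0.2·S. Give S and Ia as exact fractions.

S = 8500/343 in ≈ 24.781 in; Ia = 1700/343 in ≈ 4.956 in

CN(I) from CN(II)=49: (4.2·49)/(10 − 0.058·49) = 34300/1193 ≈ 28.751
S = 1000/(34300/1193) − 10 = 8500/343 in ≈ 24.781 in
Ia = 0.2·(8500/343) = 1700/343 in ≈ 4.956 in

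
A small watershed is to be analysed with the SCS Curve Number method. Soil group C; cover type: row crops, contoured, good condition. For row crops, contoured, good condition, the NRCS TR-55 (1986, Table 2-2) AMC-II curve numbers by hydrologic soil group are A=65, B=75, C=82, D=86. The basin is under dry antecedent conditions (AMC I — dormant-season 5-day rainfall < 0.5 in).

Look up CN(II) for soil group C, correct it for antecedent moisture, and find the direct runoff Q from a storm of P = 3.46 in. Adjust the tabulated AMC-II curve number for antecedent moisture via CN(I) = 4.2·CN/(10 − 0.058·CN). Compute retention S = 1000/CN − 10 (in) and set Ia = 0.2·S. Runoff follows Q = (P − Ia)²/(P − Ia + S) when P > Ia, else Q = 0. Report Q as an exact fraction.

NRCS table: row crops, contoured, good condition, soil group C → CN(II) = 82
CN(I) from CN(II)=82: (4.2·82)/(10 − 0.058·82) = 28700/437 ≈ 65.675
S = 1000/(28700/437) − 10 = 1500/287 in ≈ 5.226 in
Ia = 0.2S: 0.2·5.226 = 1.045 in (exactly 300/287)
Excess rainfall: 3.460 − 1.045 = 2.415 in; P > Ia so Q > 0
Runoff Q = (P−Ia)²/(P−Ia+S) = (2.415)²/(2.415+5.226) = 1200691801/1573491850 ≈ 0.763 in

Q = 1200691801/1573491850 in ≈ 0.763 in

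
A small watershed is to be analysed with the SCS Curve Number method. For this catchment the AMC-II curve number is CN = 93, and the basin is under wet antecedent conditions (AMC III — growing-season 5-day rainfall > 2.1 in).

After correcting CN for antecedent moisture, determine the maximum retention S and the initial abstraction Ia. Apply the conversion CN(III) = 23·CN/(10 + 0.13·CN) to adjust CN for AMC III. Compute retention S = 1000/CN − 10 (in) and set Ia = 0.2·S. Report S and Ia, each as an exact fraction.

Adjust CN=93 to AMC III: 23·93/(10 + 0.13·93) → 2139 ÷ (2209/100) = 213900/2209 ≈ 96.831
Max retention: S = 1000/(213900/2209) − 10 = 700/2139 in (≈ 0.327 in)
Initial abstraction Ia = S/5 = (700/2139)/5 = 140/2139 ≈ 0.065 in

S = 700/2139 in ≈ 0.327 in; Ia = 140/2139 in ≈ 0.065 in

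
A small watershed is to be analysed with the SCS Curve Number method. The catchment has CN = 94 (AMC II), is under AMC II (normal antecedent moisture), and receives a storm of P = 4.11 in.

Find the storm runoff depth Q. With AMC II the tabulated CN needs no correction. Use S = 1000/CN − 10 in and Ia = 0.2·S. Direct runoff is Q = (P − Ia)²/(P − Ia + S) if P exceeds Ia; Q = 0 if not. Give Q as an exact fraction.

CN(II) = 94; AMC II needs no correction.
S = 1000/94 − 10 = 30/47 in ≈ 0.638 in
Initial abstraction Ia = S/5 = (30/47)/5 = 6/47 ≈ 0.128 in
Excess rainfall: 4.110 − 0.128 = 3.982 in; P > Ia so Q > 0
Runoff Q = (P−Ia)²/(P−Ia+S) = (3.982)²/(3.982+0.638) = 38925121/11341100 ≈ 3.432 in

Q = 38925121/11341100 in ≈ 3.432 in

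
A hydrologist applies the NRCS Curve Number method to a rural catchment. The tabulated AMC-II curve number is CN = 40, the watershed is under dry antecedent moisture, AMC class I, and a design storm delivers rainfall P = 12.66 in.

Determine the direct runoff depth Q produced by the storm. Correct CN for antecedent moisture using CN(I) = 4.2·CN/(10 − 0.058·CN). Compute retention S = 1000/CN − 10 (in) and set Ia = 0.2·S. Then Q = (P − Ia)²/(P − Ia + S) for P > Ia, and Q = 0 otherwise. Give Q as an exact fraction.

Q = 3728761/5050850 in ≈ 0.738 in

CN(I) from CN(II)=40: (4.2·40)/(10 − 0.058·40) = 175/8 ≈ 21.875
Retention S: 1000/CN − 10 with CN=21.875 → S = 250/7 ≈ 35.714 in
Initial abstraction Ia = S/5 = (250/7)/5 = 50/7 ≈ 7.143 in
Excess rainfall: 12.660 − 7.143 = 5.517 in; P > Ia so Q > 0
Q: (1931/350)² ÷ (14431/350) = 3728761/5050850 in (≈ 0.738 in)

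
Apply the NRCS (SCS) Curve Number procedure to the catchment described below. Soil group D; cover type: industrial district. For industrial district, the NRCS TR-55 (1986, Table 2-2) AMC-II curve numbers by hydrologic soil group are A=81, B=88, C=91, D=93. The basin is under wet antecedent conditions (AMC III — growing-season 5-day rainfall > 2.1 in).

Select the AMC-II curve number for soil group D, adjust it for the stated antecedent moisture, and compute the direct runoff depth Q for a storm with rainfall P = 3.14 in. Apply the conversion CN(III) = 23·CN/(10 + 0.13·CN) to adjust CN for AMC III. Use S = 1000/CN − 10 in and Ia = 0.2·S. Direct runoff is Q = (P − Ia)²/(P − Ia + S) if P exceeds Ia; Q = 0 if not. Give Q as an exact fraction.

NRCS table: industrial district, soil group D → CN(II) = 93
CN(III) from CN(II)=93: (23·93)/(10 + 0.13·93) = 213900/2209 ≈ 96.831
S = 1000/(213900/2209) − 10 = 700/2139 in ≈ 0.327 in
Initial abstraction Ia = S/5 = (700/2139)/5 = 140/2139 ≈ 0.065 in
Excess rainfall: 3.140 − 0.065 = 3.075 in; P > Ia so Q > 0
Runoff Q = (P−Ia)²/(P−Ia+S) = (3.075)²/(3.075+0.327) = 108124565329/38910869850 ≈ 2.779 in

Q = 108124565329/38910869850 in ≈ 2.779 in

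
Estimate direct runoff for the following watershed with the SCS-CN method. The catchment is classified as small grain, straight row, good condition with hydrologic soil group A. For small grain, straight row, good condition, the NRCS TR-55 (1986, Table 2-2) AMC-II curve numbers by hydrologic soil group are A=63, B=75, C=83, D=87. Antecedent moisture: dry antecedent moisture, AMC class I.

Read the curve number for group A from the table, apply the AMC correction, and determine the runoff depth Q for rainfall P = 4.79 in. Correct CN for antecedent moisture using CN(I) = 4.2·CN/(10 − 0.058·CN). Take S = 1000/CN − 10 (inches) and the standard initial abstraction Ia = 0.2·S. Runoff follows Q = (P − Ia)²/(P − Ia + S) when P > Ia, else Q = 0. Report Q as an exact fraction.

NRCS table: small grain, straight row, good condition, soil group A → CN(II) = 63
CN(I) from CN(II)=63: (4.2·63)/(10 − 0.058·63) = 132300/3173 ≈ 41.696
Max retention: S = 1000/(132300/3173) − 10 = 18500/1323 in (≈ 13.983 in)
Initial abstraction Ia = S/5 = (18500/1323)/5 = 3700/1323 ≈ 2.797 in
Excess rainfall: 4.790 − 2.797 = 1.993 in; P > Ia so Q > 0
Q: (263717/132300)² ÷ (2113717/132300) = 69546656089/279644759100 in (≈ 0.249 in)

Q = 69546656089/279644759100 in ≈ 0.249 in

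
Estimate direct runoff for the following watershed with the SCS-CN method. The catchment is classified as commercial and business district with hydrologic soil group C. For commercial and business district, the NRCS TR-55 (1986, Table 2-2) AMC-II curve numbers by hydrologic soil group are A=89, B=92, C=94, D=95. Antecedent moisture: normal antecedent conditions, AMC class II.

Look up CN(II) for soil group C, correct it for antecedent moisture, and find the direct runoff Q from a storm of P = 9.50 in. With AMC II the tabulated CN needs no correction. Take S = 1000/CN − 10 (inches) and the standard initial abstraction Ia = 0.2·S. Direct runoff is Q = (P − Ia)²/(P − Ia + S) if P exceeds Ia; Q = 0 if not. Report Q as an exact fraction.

NRCS table: commercial and business district, soil group C → CN(II) = 94
CN(II) = 94; AMC II needs no correction.
Max retention: S = 1000/94 − 10 = 30/47 in (≈ 0.638 in)
Ia = 0.2S: 0.2·0.638 = 0.128 in (exactly 6/47)
Since P=9.500 > Ia=0.128: effective rainfall P−Ia = 881/94 in
Q: (881/94)² ÷ (941/94) = 776161/88454 in (≈ 8.775 in)

Q = 776161/88454 in ≈ 8.775 in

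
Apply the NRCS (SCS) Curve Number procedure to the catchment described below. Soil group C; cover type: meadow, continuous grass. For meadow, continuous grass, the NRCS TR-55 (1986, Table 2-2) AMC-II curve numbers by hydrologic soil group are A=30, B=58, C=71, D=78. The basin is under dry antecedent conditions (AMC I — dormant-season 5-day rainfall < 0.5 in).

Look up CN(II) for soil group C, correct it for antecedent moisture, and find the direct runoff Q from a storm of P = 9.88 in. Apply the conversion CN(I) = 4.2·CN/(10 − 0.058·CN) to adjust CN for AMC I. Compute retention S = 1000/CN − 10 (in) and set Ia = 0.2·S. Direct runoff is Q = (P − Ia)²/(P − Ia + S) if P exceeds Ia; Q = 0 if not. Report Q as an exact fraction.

Q = 87484033729/24537275175 in ≈ 3.565 in

NRCS table: meadow, continuous grass, soil group C → CN(II) = 71
Dry (AMC I): CN(I) = 4.2·71/(10 − 0.058·71) = (1491/5)/(2941/500) = 149100/2941 ≈ 50.697
Max retention: S = 1000/(149100/2941) − 10 = 14500/1491 in (≈ 9.725 in)
Initial abstraction Ia = S/5 = (14500/1491)/5 = 2900/1491 ≈ 1.945 in
Since P=9.880 > Ia=1.945: effective rainfall P−Ia = 295777/37275 in
Runoff Q = (P−Ia)²/(P−Ia+S) = (7.935)²/(7.935+9.725) = 87484033729/24537275175 ≈ 3.565 in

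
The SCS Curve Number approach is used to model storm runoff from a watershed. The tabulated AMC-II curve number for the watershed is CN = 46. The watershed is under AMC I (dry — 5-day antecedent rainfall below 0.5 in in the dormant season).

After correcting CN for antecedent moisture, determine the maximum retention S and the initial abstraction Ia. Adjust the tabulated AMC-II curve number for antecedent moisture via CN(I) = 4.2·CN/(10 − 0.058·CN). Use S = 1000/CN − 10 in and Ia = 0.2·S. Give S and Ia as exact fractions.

S = 4500/161 in ≈ 27.950 in; Ia = 900/161 in ≈ 5.590 in

CN(I) from CN(II)=46: (4.2·46)/(10 − 0.058·46) = 16100/611 ≈ 26.350
Max retention: S = 1000/(16100/611) − 10 = 4500/161 in (≈ 27.950 in)
Initial abstraction Ia = S/5 = (4500/161)/5 = 900/161 ≈ 5.590 in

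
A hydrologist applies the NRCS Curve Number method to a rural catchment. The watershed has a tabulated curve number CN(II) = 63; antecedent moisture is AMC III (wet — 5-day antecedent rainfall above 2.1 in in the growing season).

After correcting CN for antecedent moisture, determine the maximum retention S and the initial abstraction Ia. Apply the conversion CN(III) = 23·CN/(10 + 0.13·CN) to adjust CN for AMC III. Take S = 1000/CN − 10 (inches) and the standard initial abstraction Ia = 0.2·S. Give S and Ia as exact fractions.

S = 3700/1449 in ≈ 2.553 in; Ia = 740/1449 in ≈ 0.511 in

Wet (AMC III): CN(III) = 23·63/(10 + 0.13·63) = 1449/(1819/100) = 144900/1819 ≈ 79.659
Retention S: 1000/CN − 10 with CN=79.659 → S = 3700/1449 ≈ 2.553 in
Ia = 0.2·(3700/1449) = 740/1449 in ≈ 0.511 in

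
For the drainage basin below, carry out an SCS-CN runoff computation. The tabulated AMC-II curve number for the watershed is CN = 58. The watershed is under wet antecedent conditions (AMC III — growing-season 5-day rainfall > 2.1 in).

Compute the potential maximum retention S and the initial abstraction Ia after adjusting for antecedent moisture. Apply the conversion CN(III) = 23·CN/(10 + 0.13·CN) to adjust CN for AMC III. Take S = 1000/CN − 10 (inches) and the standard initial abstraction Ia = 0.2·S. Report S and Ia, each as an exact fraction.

Wet (AMC III): CN(III) = 23·58/(10 + 0.13·58) = 1334/(877/50) = 66700/877 ≈ 76.055
Retention S: 1000/CN − 10 with CN=76.055 → S = 2100/667 ≈ 3.148 in
Initial abstraction Ia = S/5 = (2100/667)/5 = 420/667 ≈ 0.630 in

S = 2100/667 in ≈ 3.148 in; Ia = 420/667 in ≈ 0.630 in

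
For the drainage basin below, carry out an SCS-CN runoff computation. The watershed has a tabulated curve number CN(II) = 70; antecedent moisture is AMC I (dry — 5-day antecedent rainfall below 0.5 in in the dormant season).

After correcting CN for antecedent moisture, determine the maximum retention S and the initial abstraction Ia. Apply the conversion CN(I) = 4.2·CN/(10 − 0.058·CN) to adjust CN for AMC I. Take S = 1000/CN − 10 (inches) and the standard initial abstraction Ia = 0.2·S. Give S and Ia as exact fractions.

S = 500/49 in ≈ 10.204 in; Ia = 100/49 in ≈ 2.041 in

Dry (AMC I): CN(I) = 4.2·70/(10 − 0.058·70) = 294/(297/50) = 4900/99 ≈ 49.495
Retention S: 1000/CN − 10 with CN=49.495 → S = 500/49 ≈ 10.204 in
Ia = 0.2·(500/49) = 100/49 in ≈ 2.041 in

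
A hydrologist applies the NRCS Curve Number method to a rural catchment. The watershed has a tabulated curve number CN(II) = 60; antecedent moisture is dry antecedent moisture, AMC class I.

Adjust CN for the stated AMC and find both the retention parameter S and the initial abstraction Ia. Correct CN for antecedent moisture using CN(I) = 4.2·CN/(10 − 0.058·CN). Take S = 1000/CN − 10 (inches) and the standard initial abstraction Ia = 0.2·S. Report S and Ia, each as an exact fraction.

Dry (AMC I): CN(I) = 4.2·60/(10 − 0.058·60) = 252/(163/25) = 6300/163 ≈ 38.650
Max retention: S = 1000/(6300/163) − 10 = 1000/63 in (≈ 15.873 in)
Initial abstraction Ia = S/5 = (1000/63)/5 = 200/63 ≈ 3.175 in

S = 1000/63 in ≈ 15.873 in; Ia = 200/63 in ≈ 3.175 in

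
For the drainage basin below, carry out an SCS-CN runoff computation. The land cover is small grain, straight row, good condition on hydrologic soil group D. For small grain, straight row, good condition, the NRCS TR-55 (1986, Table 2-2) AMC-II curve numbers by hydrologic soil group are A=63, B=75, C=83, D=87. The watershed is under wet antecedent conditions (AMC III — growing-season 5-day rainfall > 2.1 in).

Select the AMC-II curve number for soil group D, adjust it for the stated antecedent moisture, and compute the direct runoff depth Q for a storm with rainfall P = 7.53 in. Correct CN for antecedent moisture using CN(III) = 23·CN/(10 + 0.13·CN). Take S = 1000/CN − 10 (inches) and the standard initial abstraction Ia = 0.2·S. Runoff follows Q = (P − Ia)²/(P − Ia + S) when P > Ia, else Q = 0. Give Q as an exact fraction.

Q = 2192629447009/322311675300 in ≈ 6.803 in

NRCS table: small grain, straight row, good condition, soil group D → CN(II) = 87
CN(III) from CN(II)=87: (23·87)/(10 + 0.13·87) = 200100/2131 ≈ 93.900
Max retention: S = 1000/(200100/2131) − 10 = 1300/2001 in (≈ 0.650 in)
Ia = 0.2·(1300/2001) = 260/2001 in ≈ 0.130 in
Since P=7.530 > Ia=0.130: effective rainfall P−Ia = 1480753/200100 in
Q = (1480753/200100)²/((1480753/200100) + 1300/2001) = (2192629447009/40040010000)/(1610753/200100) = 2192629447009/322311675300 in ≈ 6.803 in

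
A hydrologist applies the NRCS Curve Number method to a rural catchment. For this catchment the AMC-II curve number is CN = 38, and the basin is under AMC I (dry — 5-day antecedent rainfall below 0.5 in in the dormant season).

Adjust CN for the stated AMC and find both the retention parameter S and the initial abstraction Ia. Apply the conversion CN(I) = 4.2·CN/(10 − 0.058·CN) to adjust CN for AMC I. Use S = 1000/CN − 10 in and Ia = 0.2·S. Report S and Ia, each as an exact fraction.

Dry (AMC I): CN(I) = 4.2·38/(10 − 0.058·38) = (798/5)/(1949/250) = 39900/1949 ≈ 20.472
S = 1000/(39900/1949) − 10 = 15500/399 in ≈ 38.847 in
Ia = 0.2S: 0.2·38.847 = 7.769 in (exactly 3100/399)

S = 15500/399 in ≈ 38.847 in; Ia = 3100/399 in ≈ 7.769 in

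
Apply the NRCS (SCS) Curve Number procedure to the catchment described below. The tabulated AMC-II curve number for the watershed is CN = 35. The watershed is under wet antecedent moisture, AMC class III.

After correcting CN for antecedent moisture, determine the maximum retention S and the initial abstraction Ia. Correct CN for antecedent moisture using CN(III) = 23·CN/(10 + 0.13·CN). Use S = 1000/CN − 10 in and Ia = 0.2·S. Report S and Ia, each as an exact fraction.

Wet (AMC III): CN(III) = 23·35/(10 + 0.13·35) = 805/(291/20) = 16100/291 ≈ 55.326
Max retention: S = 1000/(16100/291) − 10 = 1300/161 in (≈ 8.075 in)
Ia = 0.2S: 0.2·8.075 = 1.615 in (exactly 260/161)

S = 1300/161 in ≈ 8.075 in; Ia = 260/161 in ≈ 1.615 in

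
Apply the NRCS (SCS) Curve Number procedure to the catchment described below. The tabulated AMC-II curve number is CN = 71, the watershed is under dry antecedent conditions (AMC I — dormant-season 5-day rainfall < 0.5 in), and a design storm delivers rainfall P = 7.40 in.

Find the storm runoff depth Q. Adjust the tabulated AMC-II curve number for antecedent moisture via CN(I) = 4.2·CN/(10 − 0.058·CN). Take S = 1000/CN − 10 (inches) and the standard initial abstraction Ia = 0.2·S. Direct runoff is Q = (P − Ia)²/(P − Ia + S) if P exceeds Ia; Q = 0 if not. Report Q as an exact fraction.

Q = 1653804889/843659985 in ≈ 1.960 in

CN(I) from CN(II)=71: (4.2·71)/(10 − 0.058·71) = 149100/2941 ≈ 50.697
Max retention: S = 1000/(149100/2941) − 10 = 14500/1491 in (≈ 9.725 in)
Ia = 0.2·(14500/1491) = 2900/1491 in ≈ 1.945 in
P − Ia = 7.400 − 1.945 = 40667/7455 ≈ 5.455 in (> 0, runoff occurs)
Q: (40667/7455)² ÷ (113167/7455) = 1653804889/843659985 in (≈ 1.960 in)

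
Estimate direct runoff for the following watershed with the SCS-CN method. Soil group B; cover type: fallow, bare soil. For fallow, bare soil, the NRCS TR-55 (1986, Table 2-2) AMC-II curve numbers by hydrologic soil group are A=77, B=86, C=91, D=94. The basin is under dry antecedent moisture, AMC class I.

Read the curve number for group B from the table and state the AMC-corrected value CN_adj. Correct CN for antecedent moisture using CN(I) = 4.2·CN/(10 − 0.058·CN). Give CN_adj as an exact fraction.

NRCS table: fallow, bare soil, soil group B → CN(II) = 86
Adjust CN=86 to AMC I: 4.2·86/(10 − 0.058·86) → (1806/5) ÷ (1253/250) = 12900/179 ≈ 72.067

CN_adj = 12900/179 ≈ 72.067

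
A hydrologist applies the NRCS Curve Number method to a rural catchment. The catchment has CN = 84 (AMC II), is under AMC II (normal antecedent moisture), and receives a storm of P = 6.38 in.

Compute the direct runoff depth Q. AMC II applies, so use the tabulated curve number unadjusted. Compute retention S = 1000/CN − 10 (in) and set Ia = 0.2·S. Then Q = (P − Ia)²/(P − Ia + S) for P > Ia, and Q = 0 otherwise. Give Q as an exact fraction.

Average conditions: CN = 84 (no AMC adjustment).
Max retention: S = 1000/84 − 10 = 40/21 in (≈ 1.905 in)
Initial abstraction Ia = S/5 = (40/21)/5 = 8/21 ≈ 0.381 in
Since P=6.380 > Ia=0.381: effective rainfall P−Ia = 6299/1050 in
Runoff Q = (P−Ia)²/(P−Ia+S) = (5.999)²/(5.999+1.905) = 39677401/8713950 ≈ 4.553 in

Q = 39677401/8713950 in ≈ 4.553 in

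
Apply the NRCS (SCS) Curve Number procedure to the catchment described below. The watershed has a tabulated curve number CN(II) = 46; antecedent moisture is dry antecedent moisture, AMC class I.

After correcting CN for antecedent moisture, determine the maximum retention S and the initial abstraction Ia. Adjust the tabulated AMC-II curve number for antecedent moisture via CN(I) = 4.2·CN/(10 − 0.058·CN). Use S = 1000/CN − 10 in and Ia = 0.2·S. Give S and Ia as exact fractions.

Adjust CN=46 to AMC I: 4.2·46/(10 − 0.058·46) → (966/5) ÷ (1833/250) = 16100/611 ≈ 26.350
Retention S: 1000/CN − 10 with CN=26.350 → S = 4500/161 ≈ 27.950 in
Ia = 0.2S: 0.2·27.950 = 5.590 in (exactly 900/161)

S = 4500/161 in ≈ 27.950 in; Ia = 900/161 in ≈ 5.590 in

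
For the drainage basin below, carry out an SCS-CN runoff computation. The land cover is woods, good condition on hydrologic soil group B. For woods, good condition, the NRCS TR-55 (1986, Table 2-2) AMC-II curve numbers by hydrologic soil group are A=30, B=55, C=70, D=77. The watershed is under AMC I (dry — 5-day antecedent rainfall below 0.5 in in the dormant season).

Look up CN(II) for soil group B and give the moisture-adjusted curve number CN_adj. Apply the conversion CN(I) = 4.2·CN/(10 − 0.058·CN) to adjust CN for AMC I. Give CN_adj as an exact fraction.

NRCS table: woods, good condition, soil group B → CN(II) = 55
Dry (AMC I): CN(I) = 4.2·55/(10 − 0.058·55) = 231/(681/100) = 7700/227 ≈ 33.921

CN_adj = 7700/227 ≈ 33.921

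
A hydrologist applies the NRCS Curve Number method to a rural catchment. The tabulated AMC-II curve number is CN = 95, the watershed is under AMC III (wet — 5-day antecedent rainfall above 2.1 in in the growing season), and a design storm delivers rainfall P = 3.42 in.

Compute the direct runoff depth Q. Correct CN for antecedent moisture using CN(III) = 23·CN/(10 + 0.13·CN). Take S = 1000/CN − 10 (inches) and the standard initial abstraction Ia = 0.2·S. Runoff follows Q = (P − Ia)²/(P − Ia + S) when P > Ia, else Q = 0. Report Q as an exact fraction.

Wet (AMC III): CN(III) = 23·95/(10 + 0.13·95) = 2185/(447/20) = 43700/447 ≈ 97.763
S = 1000/(43700/447) − 10 = 100/437 in ≈ 0.229 in
Initial abstraction Ia = S/5 = (100/437)/5 = 20/437 ≈ 0.046 in
P − Ia = 3.420 − 0.046 = 73727/21850 ≈ 3.374 in (> 0, runoff occurs)
Q = (73727/21850)²/((73727/21850) + 100/437) = (5435670529/477422500)/(78727/21850) = 5435670529/1720184950 in ≈ 3.160 in

Q = 5435670529/1720184950 in ≈ 3.160 in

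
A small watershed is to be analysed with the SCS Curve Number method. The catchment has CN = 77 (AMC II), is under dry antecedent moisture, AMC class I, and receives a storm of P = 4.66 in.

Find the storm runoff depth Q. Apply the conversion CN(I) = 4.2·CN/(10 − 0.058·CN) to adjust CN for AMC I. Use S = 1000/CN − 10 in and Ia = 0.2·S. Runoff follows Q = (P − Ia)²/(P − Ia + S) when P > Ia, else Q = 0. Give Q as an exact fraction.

Q = 68518821121/67652126850 in ≈ 1.013 in

Adjust CN=77 to AMC I: 4.2·77/(10 − 0.058·77) → (1617/5) ÷ (2767/500) = 161700/2767 ≈ 58.439
S = 1000/(161700/2767) − 10 = 11500/1617 in ≈ 7.112 in
Ia = 0.2·(11500/1617) = 2300/1617 in ≈ 1.422 in
Excess rainfall: 4.660 − 1.422 = 3.238 in; P > Ia so Q > 0
Runoff Q = (P−Ia)²/(P−Ia+S) = (3.238)²/(3.238+7.112) = 68518821121/67652126850 ≈ 1.013 in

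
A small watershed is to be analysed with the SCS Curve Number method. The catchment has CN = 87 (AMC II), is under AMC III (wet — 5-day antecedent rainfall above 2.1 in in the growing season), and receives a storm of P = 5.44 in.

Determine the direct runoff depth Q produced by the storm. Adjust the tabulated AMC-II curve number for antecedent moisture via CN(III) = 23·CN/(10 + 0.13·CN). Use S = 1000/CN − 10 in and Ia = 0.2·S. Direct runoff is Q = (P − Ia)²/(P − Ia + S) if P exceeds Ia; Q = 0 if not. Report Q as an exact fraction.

CN(III) from CN(II)=87: (23·87)/(10 + 0.13·87) = 200100/2131 ≈ 93.900
Retention S: 1000/CN − 10 with CN=93.900 → S = 1300/2001 ≈ 0.650 in
Ia = 0.2·(1300/2001) = 260/2001 in ≈ 0.130 in
Since P=5.440 > Ia=0.130: effective rainfall P−Ia = 265636/50025 in
Q = (265636/50025)²/((265636/50025) + 1300/2001) = (70562484496/2502500625)/(298136/50025) = 8820310562/1864281675 in ≈ 4.731 in

Q = 8820310562/1864281675 in ≈ 4.731 in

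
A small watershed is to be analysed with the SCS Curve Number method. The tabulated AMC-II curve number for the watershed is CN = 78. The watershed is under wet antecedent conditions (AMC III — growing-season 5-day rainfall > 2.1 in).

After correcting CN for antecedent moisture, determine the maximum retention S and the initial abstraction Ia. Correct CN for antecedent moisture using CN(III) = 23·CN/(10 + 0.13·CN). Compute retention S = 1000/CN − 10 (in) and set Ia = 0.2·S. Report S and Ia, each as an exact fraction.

Wet (AMC III): CN(III) = 23·78/(10 + 0.13·78) = 1794/(1007/50) = 89700/1007 ≈ 89.076
S = 1000/(89700/1007) − 10 = 1100/897 in ≈ 1.226 in
Ia = 0.2·(1100/897) = 220/897 in ≈ 0.245 in

S = 1100/897 in ≈ 1.226 in; Ia = 220/897 in ≈ 0.245 in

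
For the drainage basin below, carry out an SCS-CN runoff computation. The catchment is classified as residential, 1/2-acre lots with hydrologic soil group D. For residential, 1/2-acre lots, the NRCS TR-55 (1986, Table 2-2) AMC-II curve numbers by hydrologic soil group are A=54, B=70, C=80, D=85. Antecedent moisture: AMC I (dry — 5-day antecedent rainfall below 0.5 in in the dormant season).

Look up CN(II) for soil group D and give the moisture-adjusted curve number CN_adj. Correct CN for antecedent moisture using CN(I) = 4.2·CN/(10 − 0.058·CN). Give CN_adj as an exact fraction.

NRCS table: residential, 1/2-acre lots, soil group D → CN(II) = 85
CN(I) from CN(II)=85: (4.2·85)/(10 − 0.058·85) = 11900/169 ≈ 70.414

CN_adj = 11900/169 ≈ 70.414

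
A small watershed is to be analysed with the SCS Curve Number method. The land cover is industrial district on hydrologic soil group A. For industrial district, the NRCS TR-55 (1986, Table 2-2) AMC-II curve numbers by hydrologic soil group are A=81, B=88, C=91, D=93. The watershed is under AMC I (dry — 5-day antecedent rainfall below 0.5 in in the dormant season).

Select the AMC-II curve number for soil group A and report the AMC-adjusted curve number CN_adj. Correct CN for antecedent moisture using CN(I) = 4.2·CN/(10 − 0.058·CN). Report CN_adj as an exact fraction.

NRCS table: industrial district, soil group A → CN(II) = 81
Dry (AMC I): CN(I) = 4.2·81/(10 − 0.058·81) = (1701/5)/(2651/500) = 170100/2651 ≈ 64.164

CN_adj = 170100/2651 ≈ 64.164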